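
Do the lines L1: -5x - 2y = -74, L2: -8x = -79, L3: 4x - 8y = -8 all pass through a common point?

No

Intersecting L1 and L2: solving the 2×2 system gives (x, y) = (79/8, 197/16).
Substitute into L3: (4)(79/8) + (-8)(197/16) = -59.
But L3 requires -8 ≠ -59, so the three lines have no common point.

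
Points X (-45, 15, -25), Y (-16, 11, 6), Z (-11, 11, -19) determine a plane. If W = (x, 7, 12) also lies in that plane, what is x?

18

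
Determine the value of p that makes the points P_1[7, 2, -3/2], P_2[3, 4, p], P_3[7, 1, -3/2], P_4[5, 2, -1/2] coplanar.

1/2

Normal to plane P_1P_3P_4: n = (-1, 0, -2); plane equation n·P = -4.
Requiring n·P_2 = -4: (-2)p + (-3) = -4.
So p = 1/2.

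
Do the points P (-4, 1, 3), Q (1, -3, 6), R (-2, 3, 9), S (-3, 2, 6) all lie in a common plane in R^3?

Yes

With P as base: PQ = (5, -4, 3), PR = (2, 2, 6), PS = (1, 1, 3).
PR × PS = (0, 0, 0).
PQ · (PR × PS) = 0.
The scalar triple product vanishes, so the four points are coplanar.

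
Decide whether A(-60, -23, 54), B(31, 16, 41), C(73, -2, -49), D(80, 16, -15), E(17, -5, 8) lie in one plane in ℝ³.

The plane through A, B, C has normal n = AB × AC = (-3744, 7644, -3276) and equation n·P = -128076.
Checking the remaining points: n·D = -128076, n·E = -128076.
All equal -128076, so all 5 points lie in one plane.

Yes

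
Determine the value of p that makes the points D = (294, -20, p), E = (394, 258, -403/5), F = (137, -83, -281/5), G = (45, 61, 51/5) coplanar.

-513/5

The points are coplanar iff DE · (DF × DG) = 0.
Expanding, this is linear in p: (68380)p + (7015788) = 0.
So p = -513/5.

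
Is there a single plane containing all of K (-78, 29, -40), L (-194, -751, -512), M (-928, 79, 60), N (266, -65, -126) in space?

Yes

The four points are coplanar iff the 3×3 determinant with rows KL, KM, KN is zero.
Rows: (-116, -780, -472), (-850, 50, 100), (344, -94, -86).
Expanding along the first row: (-116)(5100) − (-780)(38700) + (-472)(62700) = 0.
Zero determinant ⇒ coplanar.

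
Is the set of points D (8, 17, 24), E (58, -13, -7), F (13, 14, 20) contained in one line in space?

DE = (50, -30, -31), DF = (5, -3, -4).
Comparing components 2 and 3: (-30)(-4) − (-31)(-3) = 27 ≠ 0, so DE and DF are not parallel and the points are not collinear.

No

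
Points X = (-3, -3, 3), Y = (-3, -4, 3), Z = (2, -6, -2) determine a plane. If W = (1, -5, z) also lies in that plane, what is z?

A normal to the plane is n = XY × XZ = (5, 0, 5).
W lies in the plane iff n · XW = 0.
This gives (5)z + (5) = 0, so z = -1.

-1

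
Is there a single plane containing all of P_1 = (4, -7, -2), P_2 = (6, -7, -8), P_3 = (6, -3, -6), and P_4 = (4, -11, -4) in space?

The four points are coplanar iff the 3×3 determinant with rows P_1P_2, P_1P_3, P_1P_4 is zero.
Rows: (2, 0, -6), (2, 4, -4), (0, -4, -2).
Expanding along the first row: (2)(-24) − (0)(-4) + (-6)(-8) = 0.
Zero determinant ⇒ coplanar.

Yes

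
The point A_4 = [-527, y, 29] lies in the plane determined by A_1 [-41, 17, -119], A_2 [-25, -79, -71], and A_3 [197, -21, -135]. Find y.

-125

A normal to the plane is n = A_1A_2 × A_1A_3 = (3360, 11680, 22240).
A_4 lies in the plane iff n · A_1A_4 = 0.
This gives (11680)y + (1460000) = 0, so y = -125.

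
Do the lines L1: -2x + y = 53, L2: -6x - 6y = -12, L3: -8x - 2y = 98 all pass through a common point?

Yes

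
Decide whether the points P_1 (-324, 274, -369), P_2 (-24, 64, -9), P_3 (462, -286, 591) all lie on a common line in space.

P_1P_2 = (300, -210, 360), P_1P_3 = (786, -560, 960).
Comparing components 3 and 1: (360)(786) − (300)(960) = -5040 ≠ 0, so P_1P_2 and P_1P_3 are not parallel and the points are not collinear.

No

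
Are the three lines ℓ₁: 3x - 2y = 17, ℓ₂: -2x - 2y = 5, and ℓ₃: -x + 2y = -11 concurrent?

The three lines meet at one point iff the augmented coefficient matrix [aᵢ bᵢ cᵢ] has rank < 3, i.e. its determinant vanishes.
Here the determinant is -12.
Nonzero, so no common point exists.

No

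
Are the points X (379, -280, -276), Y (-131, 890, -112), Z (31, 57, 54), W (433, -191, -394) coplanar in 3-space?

Yes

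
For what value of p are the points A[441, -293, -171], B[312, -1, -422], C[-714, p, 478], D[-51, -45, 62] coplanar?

The points are coplanar iff AB · (AC × AD) = 0.
Expanding, this is linear in p: (-153549)p + (33013035) = 0.
So p = 215.

215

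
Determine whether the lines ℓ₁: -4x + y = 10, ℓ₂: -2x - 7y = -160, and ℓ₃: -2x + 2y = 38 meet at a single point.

Yes

The three lines meet at one point iff the augmented coefficient matrix [aᵢ bᵢ cᵢ] has rank < 3, i.e. its determinant vanishes.
Here the determinant is 0.
It vanishes, so the lines are concurrent at (3, 22).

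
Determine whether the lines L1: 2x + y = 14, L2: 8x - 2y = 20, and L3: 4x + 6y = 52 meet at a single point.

Intersecting L1 and L2: solving the 2×2 system gives (x, y) = (4, 6).
Substitute into L3: (4)(4) + (6)(6) = 52.
This equals 52, so (4, 6) lies on all three lines and they are concurrent.

Yes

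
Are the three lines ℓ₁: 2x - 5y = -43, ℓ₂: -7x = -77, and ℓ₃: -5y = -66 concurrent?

The three lines meet at one point iff the augmented coefficient matrix [aᵢ bᵢ cᵢ] has rank < 3, i.e. its determinant vanishes.
Here the determinant is 35.
Nonzero, so no common point exists.

No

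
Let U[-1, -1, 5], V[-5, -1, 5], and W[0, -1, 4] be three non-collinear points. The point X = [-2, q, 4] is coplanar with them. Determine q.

-1

The plane through U, V, W has equation −4y = 4.
Substituting X: (-4)q + (0) = 4, so q = -1.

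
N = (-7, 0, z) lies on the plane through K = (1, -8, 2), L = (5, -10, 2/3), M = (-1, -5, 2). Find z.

10/3

The plane through K, L, M has equation 4x + (8/3)y + 8z = -4/3.
Substituting N: (8)z + (-28) = -4/3, so z = 10/3.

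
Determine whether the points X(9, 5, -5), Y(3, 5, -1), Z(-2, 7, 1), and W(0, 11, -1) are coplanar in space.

No

A normal to the plane through X, Y, Z is n = XY × XZ = (-8, -8, -12).
The plane has equation n·P = -52. For W: n·W = -76.
-76 ≠ -52, so W is off the plane.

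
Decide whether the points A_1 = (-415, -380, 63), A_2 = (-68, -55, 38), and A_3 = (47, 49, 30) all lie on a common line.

A_1A_2 = (347, 325, -25), A_1A_3 = (462, 429, -33).
Comparing components 3 and 1: (-25)(462) − (347)(-33) = -99 ≠ 0, so A_1A_2 and A_1A_3 are not parallel and the points are not collinear.

No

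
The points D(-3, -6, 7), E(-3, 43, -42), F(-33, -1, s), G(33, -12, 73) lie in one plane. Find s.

-48

Normal to plane DEG: n = (2940, -1764, -1764); plane equation n·P = -10584.
Requiring n·F = -10584: (-1764)s + (-95256) = -10584.
So s = -48.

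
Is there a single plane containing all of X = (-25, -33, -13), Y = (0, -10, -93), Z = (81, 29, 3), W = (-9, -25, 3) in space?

With X as base: XY = (25, 23, -80), XZ = (106, 62, 16), XW = (16, 8, 16).
XZ × XW = (864, -1440, -144).
XY · (XZ × XW) = 0.
The scalar triple product vanishes, so the four points are coplanar.

Yes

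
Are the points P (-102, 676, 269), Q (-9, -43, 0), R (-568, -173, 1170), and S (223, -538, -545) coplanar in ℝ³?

No

The four points are coplanar iff the 3×3 determinant with rows PQ, PR, PS is zero.
Rows: (93, -719, -269), (-466, -849, 901), (325, -1214, -814).
Expanding along the first row: (93)(1784900) − (-719)(86499) + (-269)(841649) = 1784900.
Nonzero ⇒ not coplanar.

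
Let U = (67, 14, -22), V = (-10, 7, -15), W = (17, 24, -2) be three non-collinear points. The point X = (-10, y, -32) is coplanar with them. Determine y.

-9

Coplanarity requires UV · (UW × UX) = 0.
UV = (-77, -7, 7), UW = (-50, 10, 20); the triple product is linear in y with coefficient 1190 and constant term 10710.
Setting it to zero: y = -9.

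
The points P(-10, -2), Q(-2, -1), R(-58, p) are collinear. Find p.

Collinearity: (R − P) must be parallel to (Q − P) = (8, 1).
Cross-multiplying the components: (p − (-2))·(8) = (-48)·(1).
Solving gives p = -8.

-8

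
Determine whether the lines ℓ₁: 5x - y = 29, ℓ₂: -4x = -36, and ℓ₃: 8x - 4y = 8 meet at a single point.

Yes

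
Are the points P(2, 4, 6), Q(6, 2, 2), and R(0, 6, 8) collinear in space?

PQ = (4, -2, -4), PR = (-2, 2, 2).
Comparing components 2 and 3: (-2)(2) − (-4)(2) = 4 ≠ 0, so PQ and PR are not parallel and the points are not collinear.

No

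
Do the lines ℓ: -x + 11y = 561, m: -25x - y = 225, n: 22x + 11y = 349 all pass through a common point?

No

The three lines meet at one point iff the augmented coefficient matrix [aᵢ bᵢ cᵢ] has rank < 3, i.e. its determinant vanishes.
Here the determinant is 11316.
Nonzero, so no common point exists.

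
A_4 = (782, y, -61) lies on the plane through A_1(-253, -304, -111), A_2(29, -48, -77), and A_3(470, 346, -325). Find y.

A normal to the plane is n = A_1A_2 × A_1A_3 = (-76884, 84930, -1788).
A_4 lies in the plane iff n · A_1A_4 = 0.
This gives (84930)y + (-53845620) = 0, so y = 634.

634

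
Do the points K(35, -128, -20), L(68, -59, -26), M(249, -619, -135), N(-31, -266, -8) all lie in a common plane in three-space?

With K as base: KL = (33, 69, -6), KM = (214, -491, -115), KN = (-66, -138, 12).
KM × KN = (-21762, 5022, -61938).
KL · (KM × KN) = 0.
The scalar triple product vanishes, so the four points are coplanar.

Yes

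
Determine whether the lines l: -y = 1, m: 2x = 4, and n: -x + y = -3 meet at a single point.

The three lines meet at one point iff the augmented coefficient matrix [aᵢ bᵢ cᵢ] has rank < 3, i.e. its determinant vanishes.
Here the determinant is 0.
It vanishes, so the lines are concurrent at (2, -1).

Yes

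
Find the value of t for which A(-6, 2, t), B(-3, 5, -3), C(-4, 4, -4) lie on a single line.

Collinearity requires AB × AC = 0; each component is linear in t.
The x-component gives (-1)t + (-6) = 0, so t = -6.
The remaining components then also vanish.

-6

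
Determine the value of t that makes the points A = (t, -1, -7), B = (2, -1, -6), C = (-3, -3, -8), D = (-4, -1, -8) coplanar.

-1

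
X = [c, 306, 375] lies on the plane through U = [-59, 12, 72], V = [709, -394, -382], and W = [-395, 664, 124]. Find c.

-581

A normal to the plane is n = UV × UW = (274896, 112608, 364320).
X lies in the plane iff n · UX = 0.
This gives (274896)c + (159714576) = 0, so c = -581.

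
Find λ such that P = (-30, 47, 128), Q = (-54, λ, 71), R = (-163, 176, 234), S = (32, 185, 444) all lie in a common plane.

The points are coplanar iff PQ · (PR × PS) = 0.
Expanding, this is linear in λ: (48600)λ + (-1409400) = 0.
So λ = 29.

29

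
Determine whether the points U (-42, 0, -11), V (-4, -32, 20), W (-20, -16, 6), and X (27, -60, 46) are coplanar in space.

Yes

The four points are coplanar iff the 3×3 determinant with rows UV, UW, UX is zero.
Rows: (38, -32, 31), (22, -16, 17), (69, -60, 57).
Expanding along the first row: (38)(108) − (-32)(81) + (31)(-216) = 0.
Zero determinant ⇒ coplanar.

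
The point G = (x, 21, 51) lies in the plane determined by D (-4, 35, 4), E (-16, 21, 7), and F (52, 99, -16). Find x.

-24

Coplanarity requires DE · (DF × DG) = 0.
DE = (-12, -14, 3), DF = (56, 64, -20); the triple product is linear in x with coefficient 88 and constant term 2112.
Setting it to zero: x = -24.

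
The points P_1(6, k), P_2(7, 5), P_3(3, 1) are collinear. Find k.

4

Collinearity: (P_1 − P_2) must be parallel to (P_3 − P_2) = (-4, -4).
Cross-multiplying the components: (k − 5)·(-4) = (-1)·(-4).
Solving gives k = 4.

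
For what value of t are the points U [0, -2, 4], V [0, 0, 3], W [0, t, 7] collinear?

Collinearity requires UV × UW = 0; each component is linear in t.
The x-component gives (1)t + (8) = 0, so t = -8.
The remaining components then also vanish.

-8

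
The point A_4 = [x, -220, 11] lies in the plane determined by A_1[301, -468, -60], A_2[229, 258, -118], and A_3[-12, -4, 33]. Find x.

Coplanarity requires A_1A_2 · (A_1A_3 × A_1A_4) = 0.
A_1A_2 = (-72, 726, -58), A_1A_3 = (-313, 464, 93); the triple product is linear in x with coefficient 94430 and constant term -8498700.
Setting it to zero: x = 90.

90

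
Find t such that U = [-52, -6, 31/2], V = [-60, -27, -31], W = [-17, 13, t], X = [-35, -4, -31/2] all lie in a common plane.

-3

Normal to plane UVX: n = (744, -2077/2, 341); plane equation n·P = -54343/2.
Requiring n·W = -54343/2: (341)t + (-52297/2) = -54343/2.
So t = -3.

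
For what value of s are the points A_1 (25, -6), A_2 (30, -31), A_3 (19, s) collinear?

Collinearity: (A_3 − A_1) must be parallel to (A_2 − A_1) = (5, -25).
Cross-multiplying the components: (s − (-6))·(5) = (-6)·(-25).
Solving gives s = 24.

24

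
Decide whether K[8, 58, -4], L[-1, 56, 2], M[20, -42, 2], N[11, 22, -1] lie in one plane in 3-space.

The four points are coplanar iff the 3×3 determinant with rows KL, KM, KN is zero.
Rows: (-9, -2, 6), (12, -100, 6), (3, -36, 3).
Expanding along the first row: (-9)(-84) − (-2)(18) + (6)(-132) = 0.
Zero determinant ⇒ coplanar.

Yes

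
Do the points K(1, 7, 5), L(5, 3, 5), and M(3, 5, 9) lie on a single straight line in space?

No

KL = (4, -4, 0), KM = (2, -2, 4).
Comparing components 2 and 3: (-4)(4) − (0)(-2) = -16 ≠ 0, so KL and KM are not parallel and the points are not collinear.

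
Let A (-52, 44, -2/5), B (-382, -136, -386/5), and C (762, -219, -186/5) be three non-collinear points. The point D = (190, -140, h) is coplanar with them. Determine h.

The plane through A, B, C has equation −(67872/5)x − (373296/5)y + 233310z = -2672460.
Substituting D: (233310)h + (7873152) = -2672460, so h = -226/5.

-226/5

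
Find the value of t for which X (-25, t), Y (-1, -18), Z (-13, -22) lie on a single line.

Collinearity: (X − Y) must be parallel to (Z − Y) = (-12, -4).
Cross-multiplying the components: (t − (-18))·(-12) = (-24)·(-4).
Solving gives t = -26.

-26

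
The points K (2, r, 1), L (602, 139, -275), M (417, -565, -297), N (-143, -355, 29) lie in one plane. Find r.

-73

Coplanarity ⇔ det[KL; KM; KN] = 0.
Expanding, this is linear in r: (-72630)r + (-5301990) = 0.
So r = -73.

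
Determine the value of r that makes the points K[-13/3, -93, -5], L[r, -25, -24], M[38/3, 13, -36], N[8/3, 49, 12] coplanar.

19/3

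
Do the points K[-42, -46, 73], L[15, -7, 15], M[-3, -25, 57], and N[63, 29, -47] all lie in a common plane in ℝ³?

A normal to the plane through K, L, M is n = KL × KM = (594, -1350, -324).
The plane has equation n·P = 13500. For N: n·N = 13500.
Equal, so N lies in the plane and all four are coplanar.

Yes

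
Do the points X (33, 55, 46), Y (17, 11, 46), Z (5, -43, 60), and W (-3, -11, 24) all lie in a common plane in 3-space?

Yes

The four points are coplanar iff the 3×3 determinant with rows XY, XZ, XW is zero.
Rows: (-16, -44, 0), (-28, -98, 14), (-36, -66, -22).
Expanding along the first row: (-16)(3080) − (-44)(1120) + (0)(-1680) = 0.
Zero determinant ⇒ coplanar.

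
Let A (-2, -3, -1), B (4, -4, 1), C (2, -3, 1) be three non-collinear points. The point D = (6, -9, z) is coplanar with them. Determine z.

-3

Coplanarity requires AB · (AC × AD) = 0.
AB = (6, -1, 2), AC = (4, 0, 2); the triple product is linear in z with coefficient 4 and constant term 12.
Setting it to zero: z = -3.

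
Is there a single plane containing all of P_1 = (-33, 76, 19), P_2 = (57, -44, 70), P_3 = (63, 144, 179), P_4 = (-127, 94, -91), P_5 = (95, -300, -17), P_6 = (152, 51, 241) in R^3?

No

The plane through P_1, P_2, P_3 has normal n = P_1P_2 × P_1P_3 = (-22668, -9504, 17640) and equation n·P = 360900.
Checking the remaining points: n·P_4 = 380220, n·P_5 = 397860, n·P_6 = 321000.
Since n·P_4 = 380220 ≠ 360900, P_4 is off the plane and the points are not all coplanar.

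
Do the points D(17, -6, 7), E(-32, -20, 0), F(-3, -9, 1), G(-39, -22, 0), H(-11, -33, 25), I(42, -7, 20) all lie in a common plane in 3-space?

The plane through D, E, F has normal n = DE × DF = (63, -154, -133) and equation n·P = 1064.
Checking the remaining points: n·G = 931, n·H = 1064, n·I = 1064.
Since n·G = 931 ≠ 1064, G is off the plane and the points are not all coplanar.

No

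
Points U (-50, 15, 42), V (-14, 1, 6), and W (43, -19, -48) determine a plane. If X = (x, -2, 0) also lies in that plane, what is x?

-10

A normal to the plane is n = UV × UW = (36, -108, 78).
X lies in the plane iff n · UX = 0.
This gives (36)x + (360) = 0, so x = -10.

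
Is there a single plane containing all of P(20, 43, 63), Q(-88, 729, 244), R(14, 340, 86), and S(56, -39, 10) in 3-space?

A normal to the plane through P, Q, R is n = PQ × PR = (-37979, 1398, -27960).
The plane has equation n·X = -2460946. For S: n·S = -2460946.
Equal, so S lies in the plane and all four are coplanar.

Yes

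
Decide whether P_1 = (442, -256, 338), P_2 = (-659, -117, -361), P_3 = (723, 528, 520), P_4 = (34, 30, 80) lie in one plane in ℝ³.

Yes

With P_1 as base: P_1P_2 = (-1101, 139, -699), P_1P_3 = (281, 784, 182), P_1P_4 = (-408, 286, -258).
P_1P_3 × P_1P_4 = (-254324, -1758, 400238).
P_1P_2 · (P_1P_3 × P_1P_4) = 0.
The scalar triple product vanishes, so the four points are coplanar.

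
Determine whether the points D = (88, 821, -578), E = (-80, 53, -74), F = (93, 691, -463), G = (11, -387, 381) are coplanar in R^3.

With D as base: DE = (-168, -768, 504), DF = (5, -130, 115), DG = (-77, -1208, 959).
DF × DG = (14250, -13650, -16050).
DE · (DF × DG) = 0.
The scalar triple product vanishes, so the four points are coplanar.

Yes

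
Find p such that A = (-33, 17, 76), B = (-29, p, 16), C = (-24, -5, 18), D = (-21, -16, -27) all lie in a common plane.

7/3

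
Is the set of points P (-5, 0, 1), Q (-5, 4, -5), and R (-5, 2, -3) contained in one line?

PQ = (0, 4, -6), PR = (0, 2, -4).
PQ × PR = (-4, 0, 0).
The cross product is nonzero, so the points do not lie on one line.

No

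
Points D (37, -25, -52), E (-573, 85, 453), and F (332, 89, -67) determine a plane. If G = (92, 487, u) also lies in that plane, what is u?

Coplanarity requires DE · (DF × DG) = 0.
DE = (-610, 110, 505), DF = (295, 114, -15); the triple product is linear in u with coefficient -101990 and constant term 63029820.
Setting it to zero: u = 618.

618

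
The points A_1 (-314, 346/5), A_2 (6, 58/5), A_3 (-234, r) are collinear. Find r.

Collinearity: (A_3 − A_1) must be parallel to (A_2 − A_1) = (320, -288/5).
Cross-multiplying the components: (r − 346/5)·(320) = (80)·(-288/5).
Solving gives r = 274/5.

274/5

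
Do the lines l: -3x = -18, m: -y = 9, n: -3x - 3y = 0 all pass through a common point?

Intersecting l and m: solving the 2×2 system gives (x, y) = (6, -9).
Substitute into n: (-3)(6) + (-3)(-9) = 9.
But n requires 0 ≠ 9, so the three lines have no common point.

No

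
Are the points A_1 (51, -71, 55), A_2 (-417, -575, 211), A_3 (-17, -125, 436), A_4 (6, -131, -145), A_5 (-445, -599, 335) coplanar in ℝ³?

Yes

The plane through A_1, A_2, A_3 has normal n = A_1A_2 × A_1A_3 = (-183600, 167700, -9000) and equation n·P = -21765300.
Checking the remaining points: n·A_4 = -21765300, n·A_5 = -21765300.
All equal -21765300, so all 5 points lie in one plane.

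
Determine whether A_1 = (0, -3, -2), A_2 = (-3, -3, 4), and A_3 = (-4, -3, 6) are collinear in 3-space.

Yes

A_1A_2 = (-3, 0, 6), A_1A_3 = (-4, 0, 8).
Each component of A_1A_3 is 4/3 times the corresponding component of A_1A_2, so A_1A_3 = 4/3·A_1A_2 and the points are collinear.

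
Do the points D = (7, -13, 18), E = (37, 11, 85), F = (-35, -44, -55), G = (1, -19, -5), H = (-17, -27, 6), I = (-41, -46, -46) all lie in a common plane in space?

The plane through D, E, F has normal n = DE × DF = (325, -624, 78) and equation n·P = 11791.
Checking the remaining points: n·G = 11791, n·H = 11791, n·I = 11791.
All equal 11791, so all 6 points lie in one plane.

Yes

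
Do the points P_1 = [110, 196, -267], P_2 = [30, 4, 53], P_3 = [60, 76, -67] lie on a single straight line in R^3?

P_1P_2 = (-80, -192, 320), P_1P_3 = (-50, -120, 200).
Each component of P_1P_3 is 5/8 times the corresponding component of P_1P_2, so P_1P_3 = 5/8·P_1P_2 and the points are collinear.

Yes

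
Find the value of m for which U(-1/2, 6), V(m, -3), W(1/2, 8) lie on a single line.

The three points are collinear iff det[UV; UW] = 0.
This determinant is linear in m: (2)m + (10) = 0, so m = -5.

-5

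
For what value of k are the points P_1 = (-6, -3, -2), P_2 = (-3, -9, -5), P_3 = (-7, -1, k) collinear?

-1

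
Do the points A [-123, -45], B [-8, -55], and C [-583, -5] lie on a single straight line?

Yes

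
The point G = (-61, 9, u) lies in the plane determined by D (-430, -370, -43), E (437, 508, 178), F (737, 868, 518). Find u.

A normal to the plane is n = DE × DF = (218960, -228480, 48720).
G lies in the plane iff n · DG = 0.
This gives (48720)u + (-3702720) = 0, so u = 76.

76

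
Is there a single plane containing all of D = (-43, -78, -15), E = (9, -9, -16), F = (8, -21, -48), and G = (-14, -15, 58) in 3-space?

Yes

With D as base: DE = (52, 69, -1), DF = (51, 57, -33), DG = (29, 63, 73).
DF × DG = (6240, -4680, 1560).
DE · (DF × DG) = 0.
The scalar triple product vanishes, so the four points are coplanar.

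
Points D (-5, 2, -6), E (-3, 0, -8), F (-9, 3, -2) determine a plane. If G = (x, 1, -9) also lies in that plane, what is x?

-2

A normal to the plane is n = DE × DF = (-6, 0, -6).
G lies in the plane iff n · DG = 0.
This gives (-6)x + (-12) = 0, so x = -2.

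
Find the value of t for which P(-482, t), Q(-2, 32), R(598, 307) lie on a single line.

-188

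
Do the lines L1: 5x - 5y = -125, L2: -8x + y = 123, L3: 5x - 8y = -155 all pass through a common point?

No

Intersecting L1 and L2: solving the 2×2 system gives (x, y) = (-14, 11).
Substitute into L3: (5)(-14) + (-8)(11) = -158.
But L3 requires -155 ≠ -158, so the three lines have no common point.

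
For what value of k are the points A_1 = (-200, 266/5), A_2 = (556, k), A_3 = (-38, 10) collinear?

-742/5

The three points are collinear iff det[A_1A_2; A_1A_3] = 0.
This determinant is linear in k: (-162)k + (-120204/5) = 0, so k = -742/5.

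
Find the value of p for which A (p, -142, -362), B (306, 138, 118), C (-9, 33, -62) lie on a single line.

Direction BC = (-315, -105, -180). From the y-coordinate of A, the parameter along the line is τ = (-142 − 138)/(-105) = 8/3.
Then p = 306 + 8/3·(-315) = -534.

-534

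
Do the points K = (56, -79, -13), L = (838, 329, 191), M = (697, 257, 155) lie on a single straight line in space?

KL = (782, 408, 204), KM = (641, 336, 168).
KL × KM = (0, -612, 1224).
The cross product is nonzero, so the points do not lie on one line.

No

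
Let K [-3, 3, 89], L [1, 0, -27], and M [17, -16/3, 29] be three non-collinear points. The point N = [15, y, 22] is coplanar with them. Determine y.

-14/3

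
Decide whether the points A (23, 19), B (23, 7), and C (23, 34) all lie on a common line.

Yes

AB = (0, -12), AC = (0, 15).
Checking proportionality: AC = -5/4·AB, so the vectors are parallel and the points are collinear.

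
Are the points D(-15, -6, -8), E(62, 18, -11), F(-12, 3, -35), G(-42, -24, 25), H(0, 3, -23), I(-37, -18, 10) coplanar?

Yes

The plane through D, E, F has normal n = DE × DF = (-621, 2070, 621) and equation n·P = -8073.
Checking the remaining points: n·G = -8073, n·H = -8073, n·I = -8073.
All equal -8073, so all 6 points lie in one plane.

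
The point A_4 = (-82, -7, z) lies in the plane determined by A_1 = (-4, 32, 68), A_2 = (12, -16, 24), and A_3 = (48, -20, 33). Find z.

-1

Coplanarity requires A_1A_2 · (A_1A_3 × A_1A_4) = 0.
A_1A_2 = (16, -48, -44), A_1A_3 = (52, -52, -35); the triple product is linear in z with coefficient 1664 and constant term 1664.
Setting it to zero: z = -1.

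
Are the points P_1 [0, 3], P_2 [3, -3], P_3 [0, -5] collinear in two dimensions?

No

P_1P_2 = (3, -6), P_1P_3 = (0, -8).
det[P_1P_2; P_1P_3] = (3)(-8) − (-6)(0) = -24.
The determinant is nonzero, so they are not collinear.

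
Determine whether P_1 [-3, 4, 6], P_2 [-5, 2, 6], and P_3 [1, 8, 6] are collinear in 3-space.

Yes

P_1P_2 = (-2, -2, 0), P_1P_3 = (4, 4, 0).
Each component of P_1P_3 is -2 times the corresponding component of P_1P_2, so P_1P_3 = -2·P_1P_2 and the points are collinear.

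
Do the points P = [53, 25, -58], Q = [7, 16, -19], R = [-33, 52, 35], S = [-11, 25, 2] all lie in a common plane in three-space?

Yes

A normal to the plane through P, Q, R is n = PQ × PR = (-1890, 924, -2016).
The plane has equation n·X = 39858. For S: n·S = 39858.
Equal, so S lies in the plane and all four are coplanar.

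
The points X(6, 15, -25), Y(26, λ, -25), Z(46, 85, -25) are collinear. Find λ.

50

Collinearity requires XY × XZ = 0; each component is linear in λ.
The z-component gives (-40)λ + (2000) = 0, so λ = 50.
The remaining components then also vanish.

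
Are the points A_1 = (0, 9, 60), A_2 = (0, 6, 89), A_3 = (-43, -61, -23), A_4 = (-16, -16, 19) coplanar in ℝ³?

Yes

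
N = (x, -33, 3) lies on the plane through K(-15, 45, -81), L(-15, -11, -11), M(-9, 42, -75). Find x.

The plane through K, L, M has equation −126x + 420y + 336z = -6426.
Substituting N: (-126)x + (-12852) = -6426, so x = -51.

-51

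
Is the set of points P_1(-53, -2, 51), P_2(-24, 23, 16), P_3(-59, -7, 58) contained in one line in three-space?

P_1P_2 = (29, 25, -35), P_1P_3 = (-6, -5, 7).
Comparing components 3 and 1: (-35)(-6) − (29)(7) = 7 ≠ 0, so P_1P_2 and P_1P_3 are not parallel and the points are not collinear.

No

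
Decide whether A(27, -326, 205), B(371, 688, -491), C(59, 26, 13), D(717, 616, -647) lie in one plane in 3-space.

The four points are coplanar iff the 3×3 determinant with rows AB, AC, AD is zero.
Rows: (344, 1014, -696), (32, 352, -192), (690, 942, -852).
Expanding along the first row: (344)(-119040) − (1014)(105216) + (-696)(-212736) = 425472.
Nonzero ⇒ not coplanar.

No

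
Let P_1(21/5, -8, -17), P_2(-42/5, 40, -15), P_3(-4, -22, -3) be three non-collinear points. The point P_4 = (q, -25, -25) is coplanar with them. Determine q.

Coplanarity requires P_1P_2 · (P_1P_3 × P_1P_4) = 0.
P_1P_2 = (-63/5, 48, 2), P_1P_3 = (-41/5, -14, 14); the triple product is linear in q with coefficient 700 and constant term -10220.
Setting it to zero: q = 73/5.

73/5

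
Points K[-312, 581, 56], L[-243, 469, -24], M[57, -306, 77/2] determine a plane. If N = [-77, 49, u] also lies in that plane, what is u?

-2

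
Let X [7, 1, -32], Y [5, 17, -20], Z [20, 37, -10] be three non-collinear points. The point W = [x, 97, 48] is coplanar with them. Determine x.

The plane through X, Y, Z has equation −80x + 200y − 280z = 8600.
Substituting W: (-80)x + (5960) = 8600, so x = -33.

-33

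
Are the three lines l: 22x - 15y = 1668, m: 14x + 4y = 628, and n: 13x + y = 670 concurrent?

Lines aᵢx + bᵢy = cᵢ with pairwise distinct directions are concurrent exactly when det[aᵢ bᵢ cᵢ] = 0.
Here the determinant is 0.
It vanishes, so the lines are concurrent at (54, -32).

Yes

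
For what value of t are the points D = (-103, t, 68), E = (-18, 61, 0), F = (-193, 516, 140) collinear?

Collinearity requires DE × DF = 0; each component is linear in t.
The x-component gives (-140)t + (39480) = 0, so t = 282.
The remaining components then also vanish.

282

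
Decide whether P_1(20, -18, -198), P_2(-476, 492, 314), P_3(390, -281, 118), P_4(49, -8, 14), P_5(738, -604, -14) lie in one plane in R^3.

The plane through P_1, P_2, P_3 has normal n = P_1P_2 × P_1P_3 = (295816, 346176, -58252) and equation n·P = 11219048.
Checking the remaining points: n·P_4 = 10910048, n·P_5 = 10037432.
Since n·P_4 = 10910048 ≠ 11219048, P_4 is off the plane and the points are not all coplanar.

No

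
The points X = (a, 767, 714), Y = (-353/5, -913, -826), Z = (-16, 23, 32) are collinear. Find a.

Direction YZ = (273/5, 936, 858). From the y-coordinate of X, the parameter along the line is τ = (767 − (-913))/936 = 70/39.
Then a = (-353/5) + 70/39·(273/5) = 137/5.

137/5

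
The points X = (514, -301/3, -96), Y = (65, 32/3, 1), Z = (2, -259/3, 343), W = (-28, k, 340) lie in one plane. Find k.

-227/3

Coplanarity ⇔ det[XY; XZ; XW] = 0.
Expanding, this is linear in k: (147447)k + (11156823) = 0.
So k = -227/3.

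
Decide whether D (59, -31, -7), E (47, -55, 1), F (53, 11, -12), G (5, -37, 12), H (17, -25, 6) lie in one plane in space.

The plane through D, E, F has normal n = DE × DF = (-216, -108, -648) and equation n·P = -4860.
Checking the remaining points: n·G = -4860, n·H = -4860.
All equal -4860, so all 5 points lie in one plane.

Yes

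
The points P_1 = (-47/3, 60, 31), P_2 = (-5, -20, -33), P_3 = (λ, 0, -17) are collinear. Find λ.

Collinearity requires P_1P_2 × P_1P_3 = 0; each component is linear in λ.
The y-component gives (-64)λ + (-1472/3) = 0, so λ = -23/3.
The remaining components then also vanish.

-23/3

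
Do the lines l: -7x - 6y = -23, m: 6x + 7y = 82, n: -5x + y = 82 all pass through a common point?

No

Lines aᵢx + bᵢy = cᵢ with pairwise distinct directions are concurrent exactly when det[aᵢ bᵢ cᵢ] = 0.
Here the determinant is 1025.
Nonzero, so no common point exists.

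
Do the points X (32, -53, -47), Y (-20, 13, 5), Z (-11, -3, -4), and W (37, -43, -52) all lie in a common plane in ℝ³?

Yes

The four points are coplanar iff the 3×3 determinant with rows XY, XZ, XW is zero.
Rows: (-52, 66, 52), (-43, 50, 43), (5, 10, -5).
Expanding along the first row: (-52)(-680) − (66)(0) + (52)(-680) = 0.
Zero determinant ⇒ coplanar.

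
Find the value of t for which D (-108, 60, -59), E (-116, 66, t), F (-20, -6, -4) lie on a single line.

Collinearity requires DE × DF = 0; each component is linear in t.
The x-component gives (66)t + (4224) = 0, so t = -64.
The remaining components then also vanish.

-64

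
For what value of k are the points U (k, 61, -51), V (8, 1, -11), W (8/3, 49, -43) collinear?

Collinearity requires UV × UW = 0; each component is linear in k.
The y-component gives (-32)k + (128/3) = 0, so k = 4/3.
The remaining components then also vanish.

4/3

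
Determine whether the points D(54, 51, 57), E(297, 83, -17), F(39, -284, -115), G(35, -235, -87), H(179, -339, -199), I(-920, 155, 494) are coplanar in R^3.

The plane through D, E, F has normal n = DE × DF = (-30294, 42906, -80925) and equation n·P = -4060395.
Checking the remaining points: n·G = -4102725, n·H = -3863685, n·I = -5456040.
Since n·G = -4102725 ≠ -4060395, G is off the plane and the points are not all coplanar.

No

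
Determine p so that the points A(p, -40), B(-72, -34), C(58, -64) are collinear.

The three points are collinear iff det[AB; AC] = 0.
This determinant is linear in p: (30)p + (1380) = 0, so p = -46.

-46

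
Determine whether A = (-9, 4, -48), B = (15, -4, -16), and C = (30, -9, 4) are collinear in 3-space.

Yes

AB = (24, -8, 32), AC = (39, -13, 52).
AB × AC = (0, 0, 0).
The cross product vanishes, so the three points are collinear.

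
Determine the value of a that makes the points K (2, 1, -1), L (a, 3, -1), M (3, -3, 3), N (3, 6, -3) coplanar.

Normal to plane KMN: n = (-12, 6, 9); plane equation n·P = -27.
Requiring n·L = -27: (-12)a + (9) = -27.
So a = 3.

3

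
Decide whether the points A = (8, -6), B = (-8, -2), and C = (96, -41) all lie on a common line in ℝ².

AB = (-16, 4), AC = (88, -35).
det[AB; AC] = (-16)(-35) − (4)(88) = 208.
The determinant is nonzero, so they are not collinear.

No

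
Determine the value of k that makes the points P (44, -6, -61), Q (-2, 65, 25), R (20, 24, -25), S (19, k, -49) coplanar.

5

Normal to plane PQR: n = (-24, -408, 324); plane equation n·X = -18372.
Requiring n·S = -18372: (-408)k + (-16332) = -18372.
So k = 5.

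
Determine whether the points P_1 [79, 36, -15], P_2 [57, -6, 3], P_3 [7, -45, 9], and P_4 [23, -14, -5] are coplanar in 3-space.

No

The four points are coplanar iff the 3×3 determinant with rows P_1P_2, P_1P_3, P_1P_4 is zero.
Rows: (-22, -42, 18), (-72, -81, 24), (-56, -50, 10).
Expanding along the first row: (-22)(390) − (-42)(624) + (18)(-936) = 780.
Nonzero ⇒ not coplanar.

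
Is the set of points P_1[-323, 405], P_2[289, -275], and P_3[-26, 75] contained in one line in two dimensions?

P_1P_2 = (612, -680), P_1P_3 = (297, -330).
det[P_1P_2; P_1P_3] = (612)(-330) − (-680)(297) = 0.
The determinant is zero, so the points are collinear.

Yes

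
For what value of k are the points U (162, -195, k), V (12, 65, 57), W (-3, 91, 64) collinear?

Collinearity requires UV × UW = 0; each component is linear in k.
The x-component gives (26)k + (338) = 0, so k = -13.
The remaining components then also vanish.

-13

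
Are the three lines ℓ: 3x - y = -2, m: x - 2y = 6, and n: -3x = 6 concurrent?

Yes

Intersecting ℓ and m: solving the 2×2 system gives (x, y) = (-2, -4).
Substitute into n: (-3)(-2) + (0)(-4) = 6.
This equals 6, so (-2, -4) lies on all three lines and they are concurrent.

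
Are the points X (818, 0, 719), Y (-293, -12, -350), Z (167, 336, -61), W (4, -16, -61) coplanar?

Yes

A normal to the plane through X, Y, Z is n = XY × XZ = (368544, -170661, -381108).
The plane has equation n·P = 27452340. For W: n·W = 27452340.
Equal, so W lies in the plane and all four are coplanar.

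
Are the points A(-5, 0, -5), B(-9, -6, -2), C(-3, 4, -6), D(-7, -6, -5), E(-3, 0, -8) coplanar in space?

Yes

The plane through A, B, C has normal n = AB × AC = (-6, 2, -4) and equation n·P = 50.
Checking the remaining points: n·D = 50, n·E = 50.
All equal 50, so all 5 points lie in one plane.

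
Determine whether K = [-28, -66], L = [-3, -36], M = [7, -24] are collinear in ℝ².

Yes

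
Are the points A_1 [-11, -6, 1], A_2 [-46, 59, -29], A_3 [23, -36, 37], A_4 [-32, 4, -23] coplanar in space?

Yes

A normal to the plane through A_1, A_2, A_3 is n = A_1A_2 × A_1A_3 = (1440, 240, -1160).
The plane has equation n·P = -18440. For A_4: n·A_4 = -18440.
Equal, so A_4 lies in the plane and all four are coplanar.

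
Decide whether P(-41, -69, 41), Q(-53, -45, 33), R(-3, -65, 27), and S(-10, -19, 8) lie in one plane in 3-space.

No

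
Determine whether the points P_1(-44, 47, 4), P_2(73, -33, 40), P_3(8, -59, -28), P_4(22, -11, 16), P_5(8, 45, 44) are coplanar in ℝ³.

No

The plane through P_1, P_2, P_3 has normal n = P_1P_2 × P_1P_3 = (6376, 5616, -8242) and equation n·P = -49560.
Checking the remaining points: n·P_4 = -53376, n·P_5 = -58920.
Since n·P_4 = -53376 ≠ -49560, P_4 is off the plane and the points are not all coplanar.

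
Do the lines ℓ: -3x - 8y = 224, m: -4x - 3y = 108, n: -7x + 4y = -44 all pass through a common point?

Intersecting ℓ and m: solving the 2×2 system gives (x, y) = (-192/23, -572/23).
Substitute into n: (-7)(-192/23) + (4)(-572/23) = -944/23.
But n requires -44 ≠ -944/23, so the three lines have no common point.

No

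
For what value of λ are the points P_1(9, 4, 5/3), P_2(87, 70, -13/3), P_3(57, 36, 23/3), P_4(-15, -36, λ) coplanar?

77/3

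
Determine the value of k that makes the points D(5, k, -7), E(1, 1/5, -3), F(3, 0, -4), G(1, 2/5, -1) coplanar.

Coplanarity ⇔ det[DE; DF; DG] = 0.
Expanding, this is linear in k: (4)k + (8/5) = 0.
So k = -2/5.

-2/5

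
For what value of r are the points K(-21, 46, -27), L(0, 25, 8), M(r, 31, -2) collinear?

Direction KL = (21, -21, 35). From the y-coordinate of M, the parameter along the line is τ = (31 − 46)/(-21) = 5/7.
Then r = (-21) + 5/7·(21) = -6.

-6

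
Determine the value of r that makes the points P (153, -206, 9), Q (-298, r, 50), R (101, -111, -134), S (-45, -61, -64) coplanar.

Normal to plane PRS: n = (13800, 24518, 11270); plane equation n·X = -2837878.
Requiring n·Q = -2837878: (24518)r + (-3548900) = -2837878.
So r = 29.

29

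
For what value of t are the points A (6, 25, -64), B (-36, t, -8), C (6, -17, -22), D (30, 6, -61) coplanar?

-3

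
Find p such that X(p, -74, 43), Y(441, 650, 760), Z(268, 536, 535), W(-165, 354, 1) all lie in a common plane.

Coplanarity ⇔ det[XY; XZ; XW] = 0.
Expanding, this is linear in p: (-19926)p + (-378594) = 0.
So p = -19.

-19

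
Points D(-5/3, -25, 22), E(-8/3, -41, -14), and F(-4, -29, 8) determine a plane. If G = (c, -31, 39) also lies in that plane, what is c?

32/3

Coplanarity requires DE · (DF × DG) = 0.
DE = (-1, -16, -36), DF = (-7/3, -4, -14); the triple product is linear in c with coefficient 80 and constant term -2560/3.
Setting it to zero: c = 32/3.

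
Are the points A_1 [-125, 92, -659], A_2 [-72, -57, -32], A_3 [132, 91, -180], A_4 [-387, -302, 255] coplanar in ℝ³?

Yes

A normal to the plane through A_1, A_2, A_3 is n = A_1A_2 × A_1A_3 = (-70744, 135752, 38240).
The plane has equation n·P = -3867976. For A_4: n·A_4 = -3867976.
Equal, so A_4 lies in the plane and all four are coplanar.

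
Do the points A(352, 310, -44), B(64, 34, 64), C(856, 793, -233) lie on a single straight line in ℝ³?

Yes

AB = (-288, -276, 108), AC = (504, 483, -189).
Each component of AC is -7/4 times the corresponding component of AB, so AC = -7/4·AB and the points are collinear.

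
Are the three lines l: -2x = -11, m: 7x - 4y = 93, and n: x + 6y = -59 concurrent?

The three lines meet at one point iff the augmented coefficient matrix [aᵢ bᵢ cᵢ] has rank < 3, i.e. its determinant vanishes.
Here the determinant is 138.
Nonzero, so no common point exists.

No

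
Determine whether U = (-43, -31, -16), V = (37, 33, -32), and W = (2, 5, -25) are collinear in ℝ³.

UV = (80, 64, -16), UW = (45, 36, -9).
Each component of UW is 9/16 times the corresponding component of UV, so UW = 9/16·UV and the points are collinear.

Yes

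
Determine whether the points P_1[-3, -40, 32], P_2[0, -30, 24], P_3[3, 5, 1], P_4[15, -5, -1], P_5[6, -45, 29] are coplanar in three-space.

The plane through P_1, P_2, P_3 has normal n = P_1P_2 × P_1P_3 = (50, 45, 75) and equation n·P = 450.
Checking the remaining points: n·P_4 = 450, n·P_5 = 450.
All equal 450, so all 5 points lie in one plane.

Yes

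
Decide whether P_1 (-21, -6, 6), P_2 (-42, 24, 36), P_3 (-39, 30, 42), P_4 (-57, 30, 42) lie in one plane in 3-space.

With P_1 as base: P_1P_2 = (-21, 30, 30), P_1P_3 = (-18, 36, 36), P_1P_4 = (-36, 36, 36).
P_1P_3 × P_1P_4 = (0, -648, 648).
P_1P_2 · (P_1P_3 × P_1P_4) = 0.
The scalar triple product vanishes, so the four points are coplanar.

Yes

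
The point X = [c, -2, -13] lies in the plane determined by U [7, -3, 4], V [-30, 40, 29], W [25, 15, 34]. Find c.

-24

Coplanarity requires UV · (UW × UX) = 0.
UV = (-37, 43, 25), UW = (18, 18, 30); the triple product is linear in c with coefficient 840 and constant term 20160.
Setting it to zero: c = -24.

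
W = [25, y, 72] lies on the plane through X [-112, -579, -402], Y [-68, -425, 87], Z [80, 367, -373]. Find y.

37

The plane through X, Y, Z has equation −458128x + 92612y + 12056z = -7158524.
Substituting W: (92612)y + (-10585168) = -7158524, so y = 37.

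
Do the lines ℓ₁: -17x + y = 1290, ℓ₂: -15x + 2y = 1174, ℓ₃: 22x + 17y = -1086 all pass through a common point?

The three lines meet at one point iff the augmented coefficient matrix [aᵢ bᵢ cᵢ] has rank < 3, i.e. its determinant vanishes.
Here the determinant is 38.
Nonzero, so no common point exists.

No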